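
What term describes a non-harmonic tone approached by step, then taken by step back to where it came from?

Approach: by step. Departure: by step in the opposite direction, back to the starting pitch.
Stepwise on both sides but reversing to return to the same chord tone — a neighbor tone. (Had it continued onward in the same direction it would be a passing tone instead.)

Neighbor tone.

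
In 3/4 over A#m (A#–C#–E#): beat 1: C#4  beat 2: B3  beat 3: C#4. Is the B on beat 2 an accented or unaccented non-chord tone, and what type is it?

The harmony at that moment is A# minor triad (A#, C#, E#); B3 is not a chord tone.
It is approached by step down from C#4 and left by step up to C#4.
Step away and step back to the same note — a neighbor tone (lower neighbor).
It falls on a weak beat, so it is unaccented.

Unaccented neighbor tone.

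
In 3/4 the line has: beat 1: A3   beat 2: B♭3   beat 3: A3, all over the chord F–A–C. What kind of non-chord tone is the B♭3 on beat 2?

Upper neighbor tone.

The harmony at that moment is F major triad (F, A, C); B♭3 is not a chord tone.
It is approached by step up from A3 and left by step down to A3.
Step away and step back to the same note — a neighbor tone (upper neighbor).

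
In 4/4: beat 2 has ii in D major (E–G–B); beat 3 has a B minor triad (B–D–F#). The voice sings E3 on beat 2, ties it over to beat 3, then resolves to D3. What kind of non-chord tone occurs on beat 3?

Suspension.

The harmony at that moment is B minor triad (B, D, F#); E3 is not a chord tone.
It is held over (the same pitch as the preceding E3) and left by step down to D3.
Held over from the previous chord and resolving down by step — a suspension.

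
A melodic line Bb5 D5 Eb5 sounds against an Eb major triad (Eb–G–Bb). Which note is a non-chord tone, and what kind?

The harmony at that moment is Eb major triad (Eb, G, Bb); D5 is not a chord tone.
It is approached by leap down from Bb5 and left by step up to Eb5.
Leap in, step out — an appoggiatura.

D5 is an appoggiatura.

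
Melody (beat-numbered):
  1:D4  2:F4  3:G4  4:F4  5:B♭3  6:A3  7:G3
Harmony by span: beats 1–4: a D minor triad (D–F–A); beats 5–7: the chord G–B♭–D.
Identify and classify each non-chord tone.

The harmony at that moment is D minor triad (D, F, A); G4 is not a chord tone.
It is approached by step up from F4 and left by step down to F4.
Step away and step back to the same note — a neighbor tone (upper neighbor).
The harmony at that moment is G minor triad (G, B♭, D); A3 is not a chord tone.
It is approached by step down from B♭3 and left by step down to G3.
Step in, step out in the same direction — a passing tone.

G4 (beat 3) — neighbor tone; A3 (beat 6) — passing tone.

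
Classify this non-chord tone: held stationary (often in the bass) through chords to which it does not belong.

Approach: none. Departure: none — a single pitch is sustained while the chords change around it, passing through harmonies that do not contain it.
No melodic motion at all; the dissonance is created entirely by the moving harmonies against the stationary note — a pedal tone (pedal point).

Pedal tone.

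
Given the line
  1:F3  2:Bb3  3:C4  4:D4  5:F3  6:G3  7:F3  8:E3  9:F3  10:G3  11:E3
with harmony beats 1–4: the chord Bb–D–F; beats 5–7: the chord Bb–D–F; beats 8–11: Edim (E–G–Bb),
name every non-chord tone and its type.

The harmony at that moment is Bb major triad (Bb, D, F); C4 is not a chord tone.
It is approached by step up from Bb3 and left by step up to D4.
Step in, step out in the same direction — a passing tone.
The harmony at that moment is Bb major triad (Bb, D, F); G3 is not a chord tone.
It is approached by step up from F3 and left by step down to F3.
Step away and step back to the same note — a neighbor tone (upper neighbor).
The harmony at that moment is E diminished triad (E, G, Bb); F3 is not a chord tone.
It is approached by step up from E3 and left by step up to G3.
Step in, step out in the same direction — a passing tone.

C4 (beat 3) — passing tone; G3 (beat 6) — neighbor tone; F3 (beat 9) — passing tone.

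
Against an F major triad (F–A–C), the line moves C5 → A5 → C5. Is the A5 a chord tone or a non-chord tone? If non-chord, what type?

Chord tone (the third of F major triad).

F major triad contains F, A, C; A is the third, so it is a chord tone.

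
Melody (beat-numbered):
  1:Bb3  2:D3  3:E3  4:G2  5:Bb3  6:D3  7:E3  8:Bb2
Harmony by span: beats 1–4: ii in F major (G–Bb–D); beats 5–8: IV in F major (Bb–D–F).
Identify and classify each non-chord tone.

The harmony at that moment is G minor triad (G, Bb, D); E3 is not a chord tone.
It is approached by step up from D3 and left by leap down to G2.
Step in, leap out — an escape tone.
The harmony at that moment is Bb major triad (Bb, D, F); E3 is not a chord tone.
It is approached by step up from D3 and left by leap down to Bb2.
Step in, leap out — an escape tone.

E3 (beat 3) — escape tone; E3 (beat 7) — escape tone.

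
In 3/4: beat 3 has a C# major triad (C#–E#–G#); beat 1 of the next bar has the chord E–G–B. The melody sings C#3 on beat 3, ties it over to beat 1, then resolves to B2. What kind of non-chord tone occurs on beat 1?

The harmony at that moment is E minor triad (E, G, B); C#3 is not a chord tone.
It is held over (the same pitch as the preceding C#3) and left by step down to B2.
Held over from the previous chord and resolving down by step — a suspension.

Suspension.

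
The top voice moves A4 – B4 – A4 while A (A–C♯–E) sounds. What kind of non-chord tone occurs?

B4 is a neighbor tone.

The harmony at that moment is A major triad (A, C♯, E); B4 is not a chord tone.
It is approached by step up from A4 and left by step down to A4.
Step away and step back to the same note — a neighbor tone (upper neighbor).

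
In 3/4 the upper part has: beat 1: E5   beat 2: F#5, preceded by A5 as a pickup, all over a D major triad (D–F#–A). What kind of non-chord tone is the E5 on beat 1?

Appoggiatura.

The harmony at that moment is D major triad (D, F#, A); E5 is not a chord tone.
It is approached by leap down from A5 and left by step up to F#5.
Leap in, step out, metrically accented — an appoggiatura.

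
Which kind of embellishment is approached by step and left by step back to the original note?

Neighbor tone.

Approach: by step. Departure: by step in the opposite direction, back to the starting pitch.
Stepwise on both sides but reversing to return to the same chord tone — a neighbor tone. (Had it continued onward in the same direction it would be a passing tone instead.)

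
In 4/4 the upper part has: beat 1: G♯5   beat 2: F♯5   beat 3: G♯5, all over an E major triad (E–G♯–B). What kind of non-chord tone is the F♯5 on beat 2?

Lower neighbor tone.

The harmony at that moment is E major triad (E, G♯, B); F♯5 is not a chord tone.
It is approached by step down from G♯5 and left by step up to G♯5.
Step away and step back to the same note — a neighbor tone (lower neighbor).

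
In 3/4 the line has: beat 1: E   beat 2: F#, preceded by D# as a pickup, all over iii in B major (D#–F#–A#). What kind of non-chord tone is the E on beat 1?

The harmony at that moment is D# minor triad (D#, F#, A#); E is not a chord tone.
It is approached by step up from D# and left by step up to F#.
Step in, step out in the same direction — a passing tone.

Passing tone.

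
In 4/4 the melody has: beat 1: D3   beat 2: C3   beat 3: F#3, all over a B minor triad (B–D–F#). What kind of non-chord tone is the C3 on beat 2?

The harmony at that moment is B minor triad (B, D, F#); C3 is not a chord tone.
It is approached by step down from D3 and left by leap up to F#3.
Step in, leap out, on a weak beat — an escape tone.

Escape tone.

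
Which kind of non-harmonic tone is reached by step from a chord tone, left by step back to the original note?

Approach: by step. Departure: by step in the opposite direction, back to the starting pitch.
Stepwise on both sides but reversing to return to the same chord tone — a neighbor tone. (Had it continued onward in the same direction it would be a passing tone instead.)

Neighbor tone.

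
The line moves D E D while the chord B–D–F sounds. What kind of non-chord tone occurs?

The harmony at that moment is B diminished triad (B, D, F); E is not a chord tone.
It is approached by step up from D and left by step down to D.
Step away and step back to the same note — a neighbor tone (upper neighbor).

E is a neighbor tone.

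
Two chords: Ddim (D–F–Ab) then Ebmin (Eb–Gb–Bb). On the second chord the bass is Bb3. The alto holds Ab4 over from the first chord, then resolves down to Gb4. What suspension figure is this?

At the second chord the bass is Bb3. The suspended Ab4 lies a seventh above the bass; after resolving down by step to Gb4, the interval above the bass becomes a sixth.
Suspension figures are named by those two intervals: 7–6.

7–6 suspension.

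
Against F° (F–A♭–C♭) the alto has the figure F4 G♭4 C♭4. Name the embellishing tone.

The harmony at that moment is F diminished triad (F, A♭, C♭); G♭4 is not a chord tone.
It is approached by step up from F4 and left by leap down to C♭4.
Step in, leap out — an escape tone.

G♭4 is an escape tone.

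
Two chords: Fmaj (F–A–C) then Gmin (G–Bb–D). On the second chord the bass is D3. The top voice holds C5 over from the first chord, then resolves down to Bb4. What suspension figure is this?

At the second chord the bass is D3. The suspended C5 lies a seventh above the bass; after resolving down by step to Bb4, the interval above the bass becomes a sixth.
Suspension figures are named by those two intervals: 7–6.

7–6 suspension.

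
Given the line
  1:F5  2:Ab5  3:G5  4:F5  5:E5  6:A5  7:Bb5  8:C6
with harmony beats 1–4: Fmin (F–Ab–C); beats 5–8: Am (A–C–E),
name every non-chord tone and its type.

The harmony at that moment is F minor triad (F, Ab, C); G5 is not a chord tone.
It is approached by step down from Ab5 and left by step down to F5.
Step in, step out in the same direction — a passing tone.
The harmony at that moment is A minor triad (A, C, E); Bb5 is not a chord tone.
It is approached by step up from A5 and left by step up to C6.
Step in, step out in the same direction — a passing tone.

G5 (beat 3) — passing tone; Bb5 (beat 7) — passing tone.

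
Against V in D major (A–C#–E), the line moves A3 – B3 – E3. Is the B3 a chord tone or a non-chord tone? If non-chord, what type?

The harmony at that moment is A major triad (A, C#, E); B3 is not a chord tone.
It is approached by step up from A3 and left by leap down to E3.
Step in, leap out — an escape tone.

Non-chord tone — an escape tone.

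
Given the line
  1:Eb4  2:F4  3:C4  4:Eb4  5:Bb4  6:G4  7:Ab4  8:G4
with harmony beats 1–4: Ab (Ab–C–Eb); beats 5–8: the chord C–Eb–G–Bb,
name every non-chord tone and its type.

The harmony at that moment is Ab major triad (Ab, C, Eb); F4 is not a chord tone.
It is approached by step up from Eb4 and left by leap down to C4.
Step in, leap out — an escape tone.
The harmony at that moment is C minor seventh chord (C, Eb, G, Bb); Ab4 is not a chord tone.
It is approached by step up from G4 and left by step down to G4.
Step away and step back to the same note — a neighbor tone (upper neighbor).

F4 (beat 2) — escape tone; Ab4 (beat 7) — neighbor tone.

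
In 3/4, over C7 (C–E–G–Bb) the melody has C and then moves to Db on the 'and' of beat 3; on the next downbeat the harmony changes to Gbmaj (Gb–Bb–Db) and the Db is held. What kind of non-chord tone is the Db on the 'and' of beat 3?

The harmony at that moment is C dominant seventh chord (C, E, G, Bb); Db is not a chord tone.
It is approached by step up from C and then sustained as the same pitch into the next harmony.
Arriving early and becoming a chord tone when the harmony changes — an anticipation.

Anticipation.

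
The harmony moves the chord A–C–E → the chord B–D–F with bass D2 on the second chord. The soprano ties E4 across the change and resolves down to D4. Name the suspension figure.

At the second chord the bass is D2. The suspended E4 lies a ninth above the bass; after resolving down by step to D4, the interval above the bass becomes an octave.
Suspension figures are named by those two intervals: 9–8.

9–8 suspension.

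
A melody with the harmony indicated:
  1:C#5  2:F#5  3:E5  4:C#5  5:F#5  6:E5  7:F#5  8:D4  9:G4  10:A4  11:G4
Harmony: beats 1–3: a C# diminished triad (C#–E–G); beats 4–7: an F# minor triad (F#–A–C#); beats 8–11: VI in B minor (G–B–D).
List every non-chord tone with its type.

F#5 (beat 2) — appoggiatura; E5 (beat 6) — neighbor tone; A4 (beat 10) — neighbor tone.

The harmony at that moment is C# diminished triad (C#, E, G); F#5 is not a chord tone.
It is approached by leap up from C#5 and left by step down to E5.
Leap in, step out — an appoggiatura.
The harmony at that moment is F# minor triad (F#, A, C#); E5 is not a chord tone.
It is approached by step down from F#5 and left by step up to F#5.
Step away and step back to the same note — a neighbor tone (lower neighbor).
The harmony at that moment is G major triad (G, B, D); A4 is not a chord tone.
It is approached by step up from G4 and left by step down to G4.
Step away and step back to the same note — a neighbor tone (upper neighbor).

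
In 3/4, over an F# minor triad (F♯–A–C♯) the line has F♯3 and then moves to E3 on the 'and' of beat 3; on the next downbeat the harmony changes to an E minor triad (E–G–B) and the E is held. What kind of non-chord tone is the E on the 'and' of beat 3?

The harmony at that moment is F♯ minor triad (F♯, A, C♯); E3 is not a chord tone.
It is approached by step down from F♯3 and then sustained as the same pitch into the next harmony.
Arriving early and becoming a chord tone when the harmony changes — an anticipation.

Anticipation.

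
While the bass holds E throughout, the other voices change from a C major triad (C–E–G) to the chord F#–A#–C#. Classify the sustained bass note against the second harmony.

The harmony at that moment is F# major triad (F#, A#, C#); E is not a chord tone.
It is held over (the same pitch as the preceding E) and then sustained as the same pitch into the next harmony.
Sustained through a change of harmony — a pedal tone.

Pedal tone (pedal point).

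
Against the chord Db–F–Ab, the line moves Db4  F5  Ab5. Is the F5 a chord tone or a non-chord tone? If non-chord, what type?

Chord tone (the third of Db major triad).

Db major triad contains Db, F, Ab; F is the third, so it is a chord tone.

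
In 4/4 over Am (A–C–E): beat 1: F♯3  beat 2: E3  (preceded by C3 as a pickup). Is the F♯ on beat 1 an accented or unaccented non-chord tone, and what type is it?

Accented appoggiatura.

The harmony at that moment is A minor triad (A, C, E); F♯3 is not a chord tone.
It is approached by leap up from C3 and left by step down to E3.
Leap in, step out — an appoggiatura.
It falls on the downbeat, so it is accented.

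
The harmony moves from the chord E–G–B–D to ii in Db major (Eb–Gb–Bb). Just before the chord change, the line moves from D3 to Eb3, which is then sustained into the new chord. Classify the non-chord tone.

The harmony at that moment is E minor seventh chord (E, G, B, D); Eb3 is not a chord tone.
It is approached by step up from D3 and then sustained as the same pitch into the next harmony.
Arriving early and becoming a chord tone when the harmony changes — an anticipation.

Eb3 is an anticipation.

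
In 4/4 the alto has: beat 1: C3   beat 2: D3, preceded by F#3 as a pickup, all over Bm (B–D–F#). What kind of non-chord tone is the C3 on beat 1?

The harmony at that moment is B minor triad (B, D, F#); C3 is not a chord tone.
It is approached by leap down from F#3 and left by step up to D3.
Leap in, step out, metrically accented — an appoggiatura.

Appoggiatura.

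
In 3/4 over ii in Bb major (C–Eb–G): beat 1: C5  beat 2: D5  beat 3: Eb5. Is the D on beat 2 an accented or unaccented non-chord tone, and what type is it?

The harmony at that moment is C minor triad (C, Eb, G); D5 is not a chord tone.
It is approached by step up from C5 and left by step up to Eb5.
Step in, step out in the same direction — a passing tone.
It falls on a weak beat, so it is unaccented.

Unaccented passing tone.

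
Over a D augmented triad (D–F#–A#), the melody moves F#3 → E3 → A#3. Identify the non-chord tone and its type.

The harmony at that moment is D augmented triad (D, F#, A#); E3 is not a chord tone.
It is approached by step down from F#3 and left by leap up to A#3.
Step in, leap out — an escape tone.

E3 is an escape tone.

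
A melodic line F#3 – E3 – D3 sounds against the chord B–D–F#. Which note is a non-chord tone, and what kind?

E3 is a passing tone.

The harmony at that moment is B minor triad (B, D, F#); E3 is not a chord tone.
It is approached by step down from F#3 and left by step down to D3.
Step in, step out in the same direction — a passing tone.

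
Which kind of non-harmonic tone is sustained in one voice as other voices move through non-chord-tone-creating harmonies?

Pedal tone.

Approach: none. Departure: none — a single pitch is sustained while the chords change around it, passing through harmonies that do not contain it.
No melodic motion at all; the dissonance is created entirely by the moving harmonies against the stationary note — a pedal tone (pedal point).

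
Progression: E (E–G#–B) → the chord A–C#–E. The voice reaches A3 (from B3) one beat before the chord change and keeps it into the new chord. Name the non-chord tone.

The harmony at that moment is E major triad (E, G#, B); A3 is not a chord tone.
It is approached by step down from B3 and then sustained as the same pitch into the next harmony.
Arriving early and becoming a chord tone when the harmony changes — an anticipation.

A3 is an anticipation.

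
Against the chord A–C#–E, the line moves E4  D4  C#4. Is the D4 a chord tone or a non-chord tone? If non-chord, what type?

The harmony at that moment is A major triad (A, C#, E); D4 is not a chord tone.
It is approached by step down from E4 and left by step down to C#4.
Step in, step out in the same direction — a passing tone.

Non-chord tone — a passing tone.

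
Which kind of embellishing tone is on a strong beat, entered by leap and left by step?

Approach: by leap. Departure: by step. Metric position: strong.
Leap in, step out, in a metrically strong position — an appoggiatura. (It is the mirror image of the escape tone, which steps in and leaps out from a weak position.)

Appoggiatura.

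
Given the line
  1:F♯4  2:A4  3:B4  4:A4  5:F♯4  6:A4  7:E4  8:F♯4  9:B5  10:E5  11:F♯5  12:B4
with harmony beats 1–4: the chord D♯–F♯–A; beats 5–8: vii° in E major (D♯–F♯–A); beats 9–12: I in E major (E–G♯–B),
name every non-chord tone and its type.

B4 (beat 3) — neighbor tone; E4 (beat 7) — appoggiatura; F♯5 (beat 11) — escape tone.

The harmony at that moment is D♯ diminished triad (D♯, F♯, A); B4 is not a chord tone.
It is approached by step up from A4 and left by step down to A4.
Step away and step back to the same note — a neighbor tone (upper neighbor).
The harmony at that moment is D♯ diminished triad (D♯, F♯, A); E4 is not a chord tone.
It is approached by leap down from A4 and left by step up to F♯4.
Leap in, step out — an appoggiatura.
The harmony at that moment is E major triad (E, G♯, B); F♯5 is not a chord tone.
It is approached by step up from E5 and left by leap down to B4.
Step in, leap out — an escape tone.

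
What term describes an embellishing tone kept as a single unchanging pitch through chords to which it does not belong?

Approach: none. Departure: none — a single pitch is sustained while the chords change around it, passing through harmonies that do not contain it.
No melodic motion at all; the dissonance is created entirely by the moving harmonies against the stationary note — a pedal tone (pedal point).

Pedal tone.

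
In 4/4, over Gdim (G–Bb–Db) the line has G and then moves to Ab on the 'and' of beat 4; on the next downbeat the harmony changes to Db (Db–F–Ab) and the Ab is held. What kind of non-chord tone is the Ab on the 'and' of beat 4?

Anticipation.

The harmony at that moment is G diminished triad (G, Bb, Db); Ab is not a chord tone.
It is approached by step up from G and then sustained as the same pitch into the next harmony.
Arriving early and becoming a chord tone when the harmony changes — an anticipation.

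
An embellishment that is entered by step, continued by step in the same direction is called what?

Passing tone.

Approach: by step. Departure: by step, continuing in the same direction.
Stepwise on both sides with no change of direction means the note fills in the space between two different chord tones — a passing tone. (Had it turned back to its starting note it would be a neighbor tone instead.)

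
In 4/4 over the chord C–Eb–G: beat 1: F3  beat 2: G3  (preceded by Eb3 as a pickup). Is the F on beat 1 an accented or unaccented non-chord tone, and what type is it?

The harmony at that moment is C minor triad (C, Eb, G); F3 is not a chord tone.
It is approached by step up from Eb3 and left by step up to G3.
Step in, step out in the same direction — a passing tone.
It falls on the downbeat, so it is accented.

Accented passing tone.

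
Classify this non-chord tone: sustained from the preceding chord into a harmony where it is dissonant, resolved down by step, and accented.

Suspension.

Approach: by preparation — the pitch is first a chord tone, then held (tied or repeated) while the harmony changes under it. Departure: down by step. Metric position: strong.
A prepared dissonance that resolves downward by step — a suspension. (The same figure resolving upward would be a retardation.)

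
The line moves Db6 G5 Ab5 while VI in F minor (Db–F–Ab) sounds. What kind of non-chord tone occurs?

G5 is an appoggiatura.

The harmony at that moment is Db major triad (Db, F, Ab); G5 is not a chord tone.
It is approached by leap down from Db6 and left by step up to Ab5.
Leap in, step out — an appoggiatura.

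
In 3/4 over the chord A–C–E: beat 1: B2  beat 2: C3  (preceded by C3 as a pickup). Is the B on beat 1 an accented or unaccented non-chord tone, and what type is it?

The harmony at that moment is A minor triad (A, C, E); B2 is not a chord tone.
It is approached by step down from C3 and left by step up to C3.
Step away and step back to the same note — a neighbor tone (lower neighbor).
It falls on the downbeat, so it is accented.

Accented neighbor tone.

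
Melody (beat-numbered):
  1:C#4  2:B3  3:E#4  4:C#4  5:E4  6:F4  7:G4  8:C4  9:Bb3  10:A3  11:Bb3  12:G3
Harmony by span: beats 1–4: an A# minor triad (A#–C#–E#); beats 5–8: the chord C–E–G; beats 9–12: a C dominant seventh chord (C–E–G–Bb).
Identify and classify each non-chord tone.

B3 (beat 2) — escape tone; F4 (beat 6) — passing tone; A3 (beat 10) — neighbor tone.

The harmony at that moment is A# minor triad (A#, C#, E#); B3 is not a chord tone.
It is approached by step down from C#4 and left by leap up to E#4.
Step in, leap out — an escape tone.
The harmony at that moment is C major triad (C, E, G); F4 is not a chord tone.
It is approached by step up from E4 and left by step up to G4.
Step in, step out in the same direction — a passing tone.
The harmony at that moment is C dominant seventh chord (C, E, G, Bb); A3 is not a chord tone.
It is approached by step down from Bb3 and left by step up to Bb3.
Step away and step back to the same note — a neighbor tone (lower neighbor).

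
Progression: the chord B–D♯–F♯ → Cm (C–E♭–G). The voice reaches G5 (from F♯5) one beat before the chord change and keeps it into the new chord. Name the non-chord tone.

The harmony at that moment is B major triad (B, D♯, F♯); G5 is not a chord tone.
It is approached by step up from F♯5 and then sustained as the same pitch into the next harmony.
Arriving early and becoming a chord tone when the harmony changes — an anticipation.

G5 is an anticipation.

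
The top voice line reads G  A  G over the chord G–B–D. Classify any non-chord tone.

The harmony at that moment is G major triad (G, B, D); A is not a chord tone.
It is approached by step up from G and left by step down to G.
Step away and step back to the same note — a neighbor tone (upper neighbor).

A is a neighbor tone.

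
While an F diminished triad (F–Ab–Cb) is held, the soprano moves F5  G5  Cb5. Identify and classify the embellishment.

G5 is an escape tone.

The harmony at that moment is F diminished triad (F, Ab, Cb); G5 is not a chord tone.
It is approached by step up from F5 and left by leap down to Cb5.
Step in, leap out — an escape tone.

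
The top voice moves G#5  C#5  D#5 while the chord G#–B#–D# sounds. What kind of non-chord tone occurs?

C#5 is an appoggiatura.

The harmony at that moment is G# major triad (G#, B#, D#); C#5 is not a chord tone.
It is approached by leap down from G#5 and left by step up to D#5.
Leap in, step out — an appoggiatura.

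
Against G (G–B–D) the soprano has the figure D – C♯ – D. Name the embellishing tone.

The harmony at that moment is G major triad (G, B, D); C♯ is not a chord tone.
It is approached by step down from D and left by step up to D.
Step away and step back to the same note — a neighbor tone (lower neighbor).

C♯ is a neighbor tone.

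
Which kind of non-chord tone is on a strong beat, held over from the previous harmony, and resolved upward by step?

Retardation.

Approach: by preparation — the pitch is first a chord tone, then held (tied or repeated) while the harmony changes under it. Departure: up by step. Metric position: strong.
A prepared dissonance that resolves upward by step — a retardation. (The same figure resolving downward would be a suspension.)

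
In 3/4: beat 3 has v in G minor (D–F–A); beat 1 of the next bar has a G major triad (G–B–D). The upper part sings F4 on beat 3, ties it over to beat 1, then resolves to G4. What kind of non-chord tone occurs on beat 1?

Retardation.

The harmony at that moment is G major triad (G, B, D); F4 is not a chord tone.
It is held over (the same pitch as the preceding F4) and left by step up to G4.
Held over from the previous chord and resolving up by step — a retardation.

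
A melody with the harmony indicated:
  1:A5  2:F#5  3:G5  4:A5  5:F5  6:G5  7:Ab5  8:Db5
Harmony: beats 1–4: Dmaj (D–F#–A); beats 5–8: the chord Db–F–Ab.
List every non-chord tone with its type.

The harmony at that moment is D major triad (D, F#, A); G5 is not a chord tone.
It is approached by step up from F#5 and left by step up to A5.
Step in, step out in the same direction — a passing tone.
The harmony at that moment is Db major triad (Db, F, Ab); G5 is not a chord tone.
It is approached by step up from F5 and left by step up to Ab5.
Step in, step out in the same direction — a passing tone.

G5 (beat 3) — passing tone; G5 (beat 6) — passing tone.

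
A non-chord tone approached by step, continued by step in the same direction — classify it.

Passing tone.

Approach: by step. Departure: by step, continuing in the same direction.
Stepwise on both sides with no change of direction means the note fills in the space between two different chord tones — a passing tone. (Had it turned back to its starting note it would be a neighbor tone instead.)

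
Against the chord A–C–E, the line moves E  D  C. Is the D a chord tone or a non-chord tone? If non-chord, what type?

Non-chord tone — a passing tone.

The harmony at that moment is A minor triad (A, C, E); D is not a chord tone.
It is approached by step down from E and left by step down to C.
Step in, step out in the same direction — a passing tone.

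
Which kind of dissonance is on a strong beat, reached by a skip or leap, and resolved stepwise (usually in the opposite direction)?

Appoggiatura.

Approach: by leap. Departure: by step. Metric position: strong.
Leap in, step out, in a metrically strong position — an appoggiatura. (It is the mirror image of the escape tone, which steps in and leaps out from a weak position.)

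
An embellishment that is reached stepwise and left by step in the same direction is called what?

Passing tone.

Approach: by step. Departure: by step, continuing in the same direction.
Stepwise on both sides with no change of direction means the note fills in the space between two different chord tones — a passing tone. (Had it turned back to its starting note it would be a neighbor tone instead.)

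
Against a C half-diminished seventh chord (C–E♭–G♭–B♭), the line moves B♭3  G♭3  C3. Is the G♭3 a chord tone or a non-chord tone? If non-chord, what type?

Chord tone (the fifth of C half-diminished seventh chord).

C half-diminished seventh chord contains C, E♭, G♭, B♭; G♭ is the fifth, so it is a chord tone.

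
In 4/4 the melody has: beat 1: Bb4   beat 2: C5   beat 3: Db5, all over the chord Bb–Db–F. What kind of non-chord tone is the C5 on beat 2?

The harmony at that moment is Bb minor triad (Bb, Db, F); C5 is not a chord tone.
It is approached by step up from Bb4 and left by step up to Db5.
Step in, step out in the same direction — a passing tone.

Passing tone.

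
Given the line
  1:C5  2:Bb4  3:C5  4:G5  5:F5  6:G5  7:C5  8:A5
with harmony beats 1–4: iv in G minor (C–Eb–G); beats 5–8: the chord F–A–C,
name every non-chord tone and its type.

Bb4 (beat 2) — neighbor tone; G5 (beat 6) — escape tone.

The harmony at that moment is C minor triad (C, Eb, G); Bb4 is not a chord tone.
It is approached by step down from C5 and left by step up to C5.
Step away and step back to the same note — a neighbor tone (lower neighbor).
The harmony at that moment is F major triad (F, A, C); G5 is not a chord tone.
It is approached by step up from F5 and left by leap down to C5.
Step in, leap out — an escape tone.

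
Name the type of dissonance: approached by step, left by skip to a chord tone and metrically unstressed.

Escape tone.

Approach: by step. Departure: by leap. Metric position: weak.
Step in, leap out, from a weak position — an escape tone (échappée). (It is the mirror image of the appoggiatura, which leaps in and steps out on a strong beat.)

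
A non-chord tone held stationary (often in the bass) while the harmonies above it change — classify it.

Pedal tone.

Approach: none. Departure: none — a single pitch is sustained while the chords change around it, passing through harmonies that do not contain it.
No melodic motion at all; the dissonance is created entirely by the moving harmonies against the stationary note — a pedal tone (pedal point).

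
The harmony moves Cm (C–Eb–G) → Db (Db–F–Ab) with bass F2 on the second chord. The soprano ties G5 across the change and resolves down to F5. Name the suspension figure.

At the second chord the bass is F2. The suspended G5 lies a ninth above the bass; after resolving down by step to F5, the interval above the bass becomes an octave.
Suspension figures are named by those two intervals: 9–8.

9–8 suspension.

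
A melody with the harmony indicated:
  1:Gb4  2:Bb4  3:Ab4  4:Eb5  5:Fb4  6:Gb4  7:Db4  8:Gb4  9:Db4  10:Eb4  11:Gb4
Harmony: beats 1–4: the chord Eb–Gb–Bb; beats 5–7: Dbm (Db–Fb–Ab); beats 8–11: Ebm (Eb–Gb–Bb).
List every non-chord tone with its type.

Ab4 (beat 3) — escape tone; Gb4 (beat 6) — escape tone; Db4 (beat 9) — appoggiatura.

The harmony at that moment is Eb minor triad (Eb, Gb, Bb); Ab4 is not a chord tone.
It is approached by step down from Bb4 and left by leap up to Eb5.
Step in, leap out — an escape tone.
The harmony at that moment is Db minor triad (Db, Fb, Ab); Gb4 is not a chord tone.
It is approached by step up from Fb4 and left by leap down to Db4.
Step in, leap out — an escape tone.
The harmony at that moment is Eb minor triad (Eb, Gb, Bb); Db4 is not a chord tone.
It is approached by leap down from Gb4 and left by step up to Eb4.
Leap in, step out — an appoggiatura.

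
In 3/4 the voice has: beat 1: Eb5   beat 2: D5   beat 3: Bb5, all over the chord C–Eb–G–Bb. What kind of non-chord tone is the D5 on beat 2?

Escape tone.

The harmony at that moment is C minor seventh chord (C, Eb, G, Bb); D5 is not a chord tone.
It is approached by step down from Eb5 and left by leap up to Bb5.
Step in, leap out, on a weak beat — an escape tone.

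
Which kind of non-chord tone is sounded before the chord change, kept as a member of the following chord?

Anticipation.

Approach: ahead of the chord change (typically by step), so it is dissonant against the current harmony. Departure: none — the same pitch is restated or held and is a chord tone of the new harmony.
Dissonant first, consonant once the harmony catches up: the note simply arrives early — an anticipation. (The reverse timing, consonant first and dissonant after the change, would be a suspension or retardation.)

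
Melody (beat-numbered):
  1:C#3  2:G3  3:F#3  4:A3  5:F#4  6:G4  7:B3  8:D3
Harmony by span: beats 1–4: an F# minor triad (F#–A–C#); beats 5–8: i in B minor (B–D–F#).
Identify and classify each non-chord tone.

G3 (beat 2) — appoggiatura; G4 (beat 6) — escape tone.

The harmony at that moment is F# minor triad (F#, A, C#); G3 is not a chord tone.
It is approached by leap up from C#3 and left by step down to F#3.
Leap in, step out — an appoggiatura.
The harmony at that moment is B minor triad (B, D, F#); G4 is not a chord tone.
It is approached by step up from F#4 and left by leap down to B3.
Step in, leap out — an escape tone.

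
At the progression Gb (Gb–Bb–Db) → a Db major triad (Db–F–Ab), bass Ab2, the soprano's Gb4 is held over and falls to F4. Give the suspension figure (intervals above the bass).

7–6 suspension.

At the second chord the bass is Ab2. The suspended Gb4 lies a seventh above the bass; after resolving down by step to F4, the interval above the bass becomes a sixth.
Suspension figures are named by those two intervals: 7–6.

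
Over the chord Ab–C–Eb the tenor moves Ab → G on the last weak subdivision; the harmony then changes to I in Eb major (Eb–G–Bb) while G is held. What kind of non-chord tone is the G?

G is an anticipation.

The harmony at that moment is Ab major triad (Ab, C, Eb); G is not a chord tone.
It is approached by step down from Ab and then sustained as the same pitch into the next harmony.
Arriving early and becoming a chord tone when the harmony changes — an anticipation.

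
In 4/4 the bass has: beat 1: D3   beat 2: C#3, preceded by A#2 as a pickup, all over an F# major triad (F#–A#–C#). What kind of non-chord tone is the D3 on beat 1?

The harmony at that moment is F# major triad (F#, A#, C#); D3 is not a chord tone.
It is approached by leap up from A#2 and left by step down to C#3.
Leap in, step out, metrically accented — an appoggiatura.

Appoggiatura.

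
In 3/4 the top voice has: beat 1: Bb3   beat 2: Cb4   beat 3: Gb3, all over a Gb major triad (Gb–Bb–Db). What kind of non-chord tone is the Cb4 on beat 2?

Escape tone.

The harmony at that moment is Gb major triad (Gb, Bb, Db); Cb4 is not a chord tone.
It is approached by step up from Bb3 and left by leap down to Gb3.
Step in, leap out, on a weak beat — an escape tone.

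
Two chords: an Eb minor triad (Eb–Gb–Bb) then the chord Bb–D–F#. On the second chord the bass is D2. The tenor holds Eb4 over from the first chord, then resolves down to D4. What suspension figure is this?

At the second chord the bass is D2. The suspended Eb4 lies a ninth above the bass; after resolving down by step to D4, the interval above the bass becomes an octave.
Suspension figures are named by those two intervals: 9–8.

9–8 suspension.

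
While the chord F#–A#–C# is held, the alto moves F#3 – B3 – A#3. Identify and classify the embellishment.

The harmony at that moment is F# major triad (F#, A#, C#); B3 is not a chord tone.
It is approached by leap up from F#3 and left by step down to A#3.
Leap in, step out — an appoggiatura.

B3 is an appoggiatura.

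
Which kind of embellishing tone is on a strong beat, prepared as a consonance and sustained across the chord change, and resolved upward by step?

Approach: by preparation — the pitch is first a chord tone, then held (tied or repeated) while the harmony changes under it. Departure: up by step. Metric position: strong.
A prepared dissonance that resolves upward by step — a retardation. (The same figure resolving downward would be a suspension.)

Retardation.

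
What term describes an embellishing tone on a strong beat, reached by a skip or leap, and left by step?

Approach: by leap. Departure: by step. Metric position: strong.
Leap in, step out, in a metrically strong position — an appoggiatura. (It is the mirror image of the escape tone, which steps in and leaps out from a weak position.)

Appoggiatura.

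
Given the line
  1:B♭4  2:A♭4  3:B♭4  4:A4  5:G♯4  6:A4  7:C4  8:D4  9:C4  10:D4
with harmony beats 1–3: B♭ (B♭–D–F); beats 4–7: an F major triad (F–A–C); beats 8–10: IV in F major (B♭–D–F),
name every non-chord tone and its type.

The harmony at that moment is B♭ major triad (B♭, D, F); A♭4 is not a chord tone.
It is approached by step down from B♭4 and left by step up to B♭4.
Step away and step back to the same note — a neighbor tone (lower neighbor).
The harmony at that moment is F major triad (F, A, C); G♯4 is not a chord tone.
It is approached by step down from A4 and left by step up to A4.
Step away and step back to the same note — a neighbor tone (lower neighbor).
The harmony at that moment is B♭ major triad (B♭, D, F); C4 is not a chord tone.
It is approached by step down from D4 and left by step up to D4.
Step away and step back to the same note — a neighbor tone (lower neighbor).

A♭4 (beat 2) — neighbor tone; G♯4 (beat 5) — neighbor tone; C4 (beat 9) — neighbor tone.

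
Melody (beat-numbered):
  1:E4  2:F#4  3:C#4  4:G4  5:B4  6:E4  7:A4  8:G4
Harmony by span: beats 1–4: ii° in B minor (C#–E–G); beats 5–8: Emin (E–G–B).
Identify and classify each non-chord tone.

F#4 (beat 2) — escape tone; A4 (beat 7) — appoggiatura.

The harmony at that moment is C# diminished triad (C#, E, G); F#4 is not a chord tone.
It is approached by step up from E4 and left by leap down to C#4.
Step in, leap out — an escape tone.
The harmony at that moment is E minor triad (E, G, B); A4 is not a chord tone.
It is approached by leap up from E4 and left by step down to G4.
Leap in, step out — an appoggiatura.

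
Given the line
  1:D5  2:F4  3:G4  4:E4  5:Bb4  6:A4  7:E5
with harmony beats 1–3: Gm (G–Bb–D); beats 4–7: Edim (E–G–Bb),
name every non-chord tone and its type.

The harmony at that moment is G minor triad (G, Bb, D); F4 is not a chord tone.
It is approached by leap down from D5 and left by step up to G4.
Leap in, step out — an appoggiatura.
The harmony at that moment is E diminished triad (E, G, Bb); A4 is not a chord tone.
It is approached by step down from Bb4 and left by leap up to E5.
Step in, leap out — an escape tone.

F4 (beat 2) — appoggiatura; A4 (beat 6) — escape tone.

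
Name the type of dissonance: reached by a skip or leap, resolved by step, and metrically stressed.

Approach: by leap. Departure: by step. Metric position: strong.
Leap in, step out, in a metrically strong position — an appoggiatura. (It is the mirror image of the escape tone, which steps in and leaps out from a weak position.)

Appoggiatura.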